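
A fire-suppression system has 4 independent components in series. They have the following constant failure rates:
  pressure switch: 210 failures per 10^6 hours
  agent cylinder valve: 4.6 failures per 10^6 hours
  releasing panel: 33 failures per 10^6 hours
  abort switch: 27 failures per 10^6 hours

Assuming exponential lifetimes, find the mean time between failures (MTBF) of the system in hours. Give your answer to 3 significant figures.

3640

Series of exponential components: λ_sys = Σ λ_i
λ_sys = 0.00021 + 0.0000046 + 0.000033 + 0.000027 = 2.7460e-04 /h
MTBF = 1 / λ_sys = 3640 h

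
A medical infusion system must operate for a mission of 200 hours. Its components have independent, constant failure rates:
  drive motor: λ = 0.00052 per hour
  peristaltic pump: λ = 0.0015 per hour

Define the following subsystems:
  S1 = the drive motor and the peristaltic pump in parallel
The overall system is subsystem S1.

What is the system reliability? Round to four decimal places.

R(drive motor) = exp(−0.00052 × 200) = 0.901225
R(peristaltic pump) = exp(−0.0015 × 200) = 0.740818
Parallel (drive motor and peristaltic pump): 1 − (1 − 0.901225)(1 − 0.740818) = 0.9744

0.9744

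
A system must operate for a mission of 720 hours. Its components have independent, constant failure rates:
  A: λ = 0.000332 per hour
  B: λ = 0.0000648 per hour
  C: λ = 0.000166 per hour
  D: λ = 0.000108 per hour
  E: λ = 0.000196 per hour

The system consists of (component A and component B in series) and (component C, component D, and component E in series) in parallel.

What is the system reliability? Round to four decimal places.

0.9287

R(A) = exp(−0.000332 × 720) = 0.787383
R(B) = exp(−0.0000648 × 720) = 0.954416
R(C) = exp(−0.000166 × 720) = 0.887346
R(D) = exp(−0.000108 × 720) = 0.925186
R(E) = exp(−0.000196 × 720) = 0.868385
Series (A and B): 0.787383 × 0.954416 = 0.751491
Series (C, D, and E): 0.887346 × 0.925186 × 0.868385 = 0.712909
Parallel ([0.751491] and [0.712909]): 1 − (1 − 0.751491)(1 − 0.712909) = 0.9287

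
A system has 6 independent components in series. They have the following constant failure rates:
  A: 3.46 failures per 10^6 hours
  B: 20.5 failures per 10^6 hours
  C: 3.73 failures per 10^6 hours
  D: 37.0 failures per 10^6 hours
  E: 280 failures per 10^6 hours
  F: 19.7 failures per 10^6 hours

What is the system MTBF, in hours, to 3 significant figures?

Series of exponential components: λ_sys = Σ λ_i
λ_sys = 0.00000346 + 0.0000205 + 0.00000373 + 0.0000370 + 0.000280 + 0.0000197 = 3.6439e-04 /h
MTBF = 1 / λ_sys = 2740 h

2740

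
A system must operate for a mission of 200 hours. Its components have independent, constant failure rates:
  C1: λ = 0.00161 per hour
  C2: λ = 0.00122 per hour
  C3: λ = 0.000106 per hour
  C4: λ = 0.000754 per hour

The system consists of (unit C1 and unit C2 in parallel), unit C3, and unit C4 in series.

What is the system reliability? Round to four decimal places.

0.7918

R(C1) = exp(−0.00161 × 200) = 0.724698
R(C2) = exp(−0.00122 × 200) = 0.783488
R(C3) = exp(−0.000106 × 200) = 0.979023
R(C4) = exp(−0.000754 × 200) = 0.860020
Parallel (C1 and C2): 1 − (1 − 0.724698)(1 − 0.783488) = 0.940394
Series ([0.940394], C3, and C4): 0.940394 × 0.979023 × 0.860020 = 0.7918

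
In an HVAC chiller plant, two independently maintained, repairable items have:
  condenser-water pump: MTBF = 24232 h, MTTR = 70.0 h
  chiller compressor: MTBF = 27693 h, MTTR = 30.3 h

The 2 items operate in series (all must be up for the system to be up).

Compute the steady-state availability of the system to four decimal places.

0.9960

A(condenser-water pump) = MTBF/(MTBF+MTTR) = 24232/(24232+70.0) = 0.997120
A(chiller compressor) = MTBF/(MTBF+MTTR) = 27693/(27693+30.3) = 0.998907
Series availability: 0.997120 × 0.998907 = 0.9960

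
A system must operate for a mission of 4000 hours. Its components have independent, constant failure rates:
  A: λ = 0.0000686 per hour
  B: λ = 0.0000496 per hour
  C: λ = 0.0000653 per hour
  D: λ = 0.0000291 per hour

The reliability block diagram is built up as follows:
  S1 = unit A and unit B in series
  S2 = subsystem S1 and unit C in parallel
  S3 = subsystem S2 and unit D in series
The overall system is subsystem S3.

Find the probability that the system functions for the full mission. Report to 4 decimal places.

R(A) = exp(−0.0000686 × 4000) = 0.760028
R(B) = exp(−0.0000496 × 4000) = 0.820042
R(C) = exp(−0.0000653 × 4000) = 0.770127
R(D) = exp(−0.0000291 × 4000) = 0.890119
Series (A and B): 0.760028 × 0.820042 = 0.623255
Parallel ([0.623255] and C): 1 − (1 − 0.623255)(1 − 0.770127) = 0.913396
Series ([0.913396] and D): 0.913396 × 0.890119 = 0.8130

0.8130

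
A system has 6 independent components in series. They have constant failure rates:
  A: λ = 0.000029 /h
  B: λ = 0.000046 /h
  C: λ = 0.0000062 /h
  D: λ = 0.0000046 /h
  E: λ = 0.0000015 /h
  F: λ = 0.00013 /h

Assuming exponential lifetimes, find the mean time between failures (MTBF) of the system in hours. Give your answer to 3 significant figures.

4600

Series of exponential components: λ_sys = Σ λ_i
λ_sys = 0.000029 + 0.000046 + 0.0000062 + 0.0000046 + 0.0000015 + 0.00013 = 2.1730e-04 /h
MTBF = 1 / λ_sys = 4600 h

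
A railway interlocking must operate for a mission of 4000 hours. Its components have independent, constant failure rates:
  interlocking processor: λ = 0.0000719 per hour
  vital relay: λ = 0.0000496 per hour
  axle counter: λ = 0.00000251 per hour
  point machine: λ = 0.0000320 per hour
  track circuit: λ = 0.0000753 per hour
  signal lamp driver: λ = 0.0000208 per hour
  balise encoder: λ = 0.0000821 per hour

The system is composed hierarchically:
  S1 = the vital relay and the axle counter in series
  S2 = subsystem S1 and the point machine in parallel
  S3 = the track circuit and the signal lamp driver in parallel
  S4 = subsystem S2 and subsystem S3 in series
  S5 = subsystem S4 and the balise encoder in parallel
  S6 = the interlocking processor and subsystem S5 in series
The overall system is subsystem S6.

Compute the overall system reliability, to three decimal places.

0.741

R(interlocking processor) = exp(−0.0000719 × 4000) = 0.75006
R(vital relay) = exp(−0.0000496 × 4000) = 0.82004
R(axle counter) = exp(−0.00000251 × 4000) = 0.99001
R(point machine) = exp(−0.0000320 × 4000) = 0.87985
R(track circuit) = exp(−0.0000753 × 4000) = 0.73993
R(signal lamp driver) = exp(−0.0000208 × 4000) = 0.92017
R(balise encoder) = exp(−0.0000821 × 4000) = 0.72007
Series (vital relay and axle counter): 0.82004 × 0.99001 = 0.81185
Parallel ([0.81185] and point machine): 1 − (1 − 0.81185)(1 − 0.87985) = 0.97739
Parallel (track circuit and signal lamp driver): 1 − (1 − 0.73993)(1 − 0.92017) = 0.97924
Series ([0.97739] and [0.97924]): 0.97739 × 0.97924 = 0.95710
Parallel ([0.95710] and balise encoder): 1 − (1 − 0.95710)(1 − 0.72007) = 0.98799
Series (interlocking processor and [0.98799]): 0.75006 × 0.98799 = 0.741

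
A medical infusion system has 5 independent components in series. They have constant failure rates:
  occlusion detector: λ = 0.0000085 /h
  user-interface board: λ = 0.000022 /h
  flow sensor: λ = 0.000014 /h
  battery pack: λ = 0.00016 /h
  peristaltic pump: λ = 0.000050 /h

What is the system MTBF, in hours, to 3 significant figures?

3930

Series of exponential components: λ_sys = Σ λ_i
λ_sys = 0.0000085 + 0.000022 + 0.000014 + 0.00016 + 0.000050 = 2.5450e-04 /h
MTBF = 1 / λ_sys = 3930 h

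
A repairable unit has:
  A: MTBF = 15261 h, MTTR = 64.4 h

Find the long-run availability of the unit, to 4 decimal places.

0.9958

A(A) = MTBF/(MTBF+MTTR) = 15261/(15261+64.4) = 0.9958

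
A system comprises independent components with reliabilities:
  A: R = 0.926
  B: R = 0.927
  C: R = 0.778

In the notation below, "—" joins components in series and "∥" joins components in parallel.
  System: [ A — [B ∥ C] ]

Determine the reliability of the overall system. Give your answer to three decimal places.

Parallel (B and C): 1 − (1 − 0.92700)(1 − 0.77800) = 0.98379
Series (A and [0.98379]): 0.92600 × 0.98379 = 0.911

0.911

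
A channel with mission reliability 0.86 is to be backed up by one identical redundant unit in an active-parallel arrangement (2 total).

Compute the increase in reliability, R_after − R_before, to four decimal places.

R_before = 0.86
R_after = 1 − (1 − 0.86)^2 = 0.9804
ΔR = 0.9804 − 0.86 = 0.1204

0.1204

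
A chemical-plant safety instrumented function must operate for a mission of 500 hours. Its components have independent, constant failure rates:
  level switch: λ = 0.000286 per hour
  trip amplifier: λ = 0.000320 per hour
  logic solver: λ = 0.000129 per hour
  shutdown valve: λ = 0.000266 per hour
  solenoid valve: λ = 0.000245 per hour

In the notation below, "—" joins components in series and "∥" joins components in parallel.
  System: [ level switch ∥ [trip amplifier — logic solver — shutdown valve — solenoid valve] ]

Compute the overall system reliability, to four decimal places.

R(level switch) = exp(−0.000286 × 500) = 0.866754
R(trip amplifier) = exp(−0.000320 × 500) = 0.852144
R(logic solver) = exp(−0.000129 × 500) = 0.937536
R(shutdown valve) = exp(−0.000266 × 500) = 0.875465
R(solenoid valve) = exp(−0.000245 × 500) = 0.884706
Series (trip amplifier, logic solver, shutdown valve, and solenoid valve): 0.852144 × 0.937536 × 0.875465 × 0.884706 = 0.618783
Parallel (level switch and [0.618783]): 1 − (1 − 0.866754)(1 − 0.618783) = 0.9492

0.9492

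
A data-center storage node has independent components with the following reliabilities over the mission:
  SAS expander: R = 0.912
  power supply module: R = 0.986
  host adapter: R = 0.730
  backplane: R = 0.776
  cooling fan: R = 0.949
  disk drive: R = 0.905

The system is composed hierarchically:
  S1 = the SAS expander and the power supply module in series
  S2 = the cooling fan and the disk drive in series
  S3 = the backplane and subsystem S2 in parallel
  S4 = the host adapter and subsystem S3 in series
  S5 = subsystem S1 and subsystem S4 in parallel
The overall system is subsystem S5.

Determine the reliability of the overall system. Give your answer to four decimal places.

0.9705

Series (SAS expander and power supply module): 0.912000 × 0.986000 = 0.899232
Series (cooling fan and disk drive): 0.949000 × 0.905000 = 0.858845
Parallel (backplane and [0.858845]): 1 − (1 − 0.776000)(1 − 0.858845) = 0.968381
Series (host adapter and [0.968381]): 0.730000 × 0.968381 = 0.706918
Parallel ([0.899232] and [0.706918]): 1 − (1 − 0.899232)(1 − 0.706918) = 0.9705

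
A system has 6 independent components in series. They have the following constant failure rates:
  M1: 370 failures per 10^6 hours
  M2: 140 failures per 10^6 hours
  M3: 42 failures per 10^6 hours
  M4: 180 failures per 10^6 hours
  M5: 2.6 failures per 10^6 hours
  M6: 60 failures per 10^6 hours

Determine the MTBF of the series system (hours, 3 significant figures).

Series of exponential components: λ_sys = Σ λ_i
λ_sys = 0.00037 + 0.00014 + 0.000042 + 0.00018 + 0.0000026 + 0.000060 = 7.9460e-04 /h
MTBF = 1 / λ_sys = 1260 h

1260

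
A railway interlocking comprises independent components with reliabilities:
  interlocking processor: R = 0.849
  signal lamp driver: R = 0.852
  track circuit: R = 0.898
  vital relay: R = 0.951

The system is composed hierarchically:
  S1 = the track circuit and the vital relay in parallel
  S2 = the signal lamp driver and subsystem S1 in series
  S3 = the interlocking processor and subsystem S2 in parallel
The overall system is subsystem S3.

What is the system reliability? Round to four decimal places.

0.9770

Parallel (track circuit and vital relay): 1 − (1 − 0.898000)(1 − 0.951000) = 0.995002
Series (signal lamp driver and [0.995002]): 0.852000 × 0.995002 = 0.847742
Parallel (interlocking processor and [0.847742]): 1 − (1 − 0.849000)(1 − 0.847742) = 0.9770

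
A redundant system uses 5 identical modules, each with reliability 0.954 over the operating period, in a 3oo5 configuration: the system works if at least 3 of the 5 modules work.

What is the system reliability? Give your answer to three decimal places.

R = Σ_{i=3}^{5} C(5,i) p^i (1−p)^{5−i} with p = 0.954
C(5,3)·0.954^3·0.046^2 = 0.01837
C(5,4)·0.954^4·0.046^1 = 0.19051
C(5,5)·0.954^5·0.046^0 = 0.79021
Sum = 0.999

0.999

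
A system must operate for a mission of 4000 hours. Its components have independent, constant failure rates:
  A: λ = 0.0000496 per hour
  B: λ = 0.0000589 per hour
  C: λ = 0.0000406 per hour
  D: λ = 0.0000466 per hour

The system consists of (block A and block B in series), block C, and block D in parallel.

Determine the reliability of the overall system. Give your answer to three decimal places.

0.991

R(A) = exp(−0.0000496 × 4000) = 0.82004
R(B) = exp(−0.0000589 × 4000) = 0.79010
R(C) = exp(−0.0000406 × 4000) = 0.85010
R(D) = exp(−0.0000466 × 4000) = 0.82994
Series (A and B): 0.82004 × 0.79010 = 0.64791
Parallel ([0.64791], C, and D): 1 − (1 − 0.64791)(1 − 0.85010)(1 − 0.82994) = 0.991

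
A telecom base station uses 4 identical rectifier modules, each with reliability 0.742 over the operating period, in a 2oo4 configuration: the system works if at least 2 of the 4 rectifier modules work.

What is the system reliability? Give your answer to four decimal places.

0.9446

R = Σ_{i=2}^{4} C(4,i) p^i (1−p)^{4−i} with p = 0.742
C(4,2)·0.742^2·0.258^2 = 0.219886
C(4,3)·0.742^3·0.258^1 = 0.421591
C(4,4)·0.742^4·0.258^0 = 0.303121
Sum = 0.9446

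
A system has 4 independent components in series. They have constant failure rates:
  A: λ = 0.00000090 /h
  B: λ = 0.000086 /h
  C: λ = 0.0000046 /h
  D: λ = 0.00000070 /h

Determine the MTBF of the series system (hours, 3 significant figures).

10800

Series of exponential components: λ_sys = Σ λ_i
λ_sys = 0.00000090 + 0.000086 + 0.0000046 + 0.00000070 = 9.2200e-05 /h
MTBF = 1 / λ_sys = 10800 h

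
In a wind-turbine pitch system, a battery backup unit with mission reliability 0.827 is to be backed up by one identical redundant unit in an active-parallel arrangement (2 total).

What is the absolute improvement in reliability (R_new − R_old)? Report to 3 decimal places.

R_before = 0.827
R_after = 1 − (1 − 0.827)^2 = 0.970
ΔR = 0.970 − 0.827 = 0.143

0.143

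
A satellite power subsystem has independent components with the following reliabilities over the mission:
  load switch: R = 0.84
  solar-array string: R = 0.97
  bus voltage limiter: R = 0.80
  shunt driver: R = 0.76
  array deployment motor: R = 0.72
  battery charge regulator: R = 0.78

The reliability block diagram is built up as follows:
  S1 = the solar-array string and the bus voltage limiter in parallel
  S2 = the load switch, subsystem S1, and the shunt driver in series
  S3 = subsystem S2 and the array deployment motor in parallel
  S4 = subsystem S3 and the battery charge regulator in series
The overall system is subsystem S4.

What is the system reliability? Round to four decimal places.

Parallel (solar-array string and bus voltage limiter): 1 − (1 − 0.970000)(1 − 0.800000) = 0.994000
Series (load switch, [0.994000], and shunt driver): 0.840000 × 0.994000 × 0.760000 = 0.634570
Parallel ([0.634570] and array deployment motor): 1 − (1 − 0.634570)(1 − 0.720000) = 0.897680
Series ([0.897680] and battery charge regulator): 0.897680 × 0.780000 = 0.7002

0.7002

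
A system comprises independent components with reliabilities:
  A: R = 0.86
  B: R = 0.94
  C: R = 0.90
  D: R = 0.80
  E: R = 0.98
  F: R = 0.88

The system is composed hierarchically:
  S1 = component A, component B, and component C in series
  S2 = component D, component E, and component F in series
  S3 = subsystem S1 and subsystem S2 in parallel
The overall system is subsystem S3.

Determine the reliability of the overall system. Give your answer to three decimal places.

Series (A, B, and C): 0.86000 × 0.94000 × 0.90000 = 0.72756
Series (D, E, and F): 0.80000 × 0.98000 × 0.88000 = 0.68992
Parallel ([0.72756] and [0.68992]): 1 − (1 − 0.72756)(1 − 0.68992) = 0.916

0.916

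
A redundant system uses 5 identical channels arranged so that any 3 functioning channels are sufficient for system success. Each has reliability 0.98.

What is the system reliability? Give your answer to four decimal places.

R = Σ_{i=3}^{5} C(5,i) p^i (1−p)^{5−i} with p = 0.98
C(5,3)·0.98^3·0.02^2 = 0.003765
C(5,4)·0.98^4·0.02^1 = 0.092237
C(5,5)·0.98^5·0.02^0 = 0.903921
Sum = 0.9999

0.9999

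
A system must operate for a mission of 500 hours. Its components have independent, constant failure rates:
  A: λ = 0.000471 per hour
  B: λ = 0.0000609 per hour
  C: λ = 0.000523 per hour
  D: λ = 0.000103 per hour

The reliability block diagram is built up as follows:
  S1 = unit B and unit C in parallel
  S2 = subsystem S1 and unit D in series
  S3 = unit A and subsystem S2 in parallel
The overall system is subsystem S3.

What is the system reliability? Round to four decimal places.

0.9881

R(A) = exp(−0.000471 × 500) = 0.790176
R(B) = exp(−0.0000609 × 500) = 0.970009
R(C) = exp(−0.000523 × 500) = 0.769896
R(D) = exp(−0.000103 × 500) = 0.949804
Parallel (B and C): 1 − (1 − 0.970009)(1 − 0.769896) = 0.993099
Series ([0.993099] and D): 0.993099 × 0.949804 = 0.943249
Parallel (A and [0.943249]): 1 − (1 − 0.790176)(1 − 0.943249) = 0.9881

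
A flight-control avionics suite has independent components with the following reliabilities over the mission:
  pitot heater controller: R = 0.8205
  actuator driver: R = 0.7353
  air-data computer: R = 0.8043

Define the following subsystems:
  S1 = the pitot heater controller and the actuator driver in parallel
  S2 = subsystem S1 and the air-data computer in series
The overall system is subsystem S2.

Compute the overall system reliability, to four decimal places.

Parallel (pitot heater controller and actuator driver): 1 − (1 − 0.820500)(1 − 0.735300) = 0.952486
Series ([0.952486] and air-data computer): 0.952486 × 0.804300 = 0.7661

0.7661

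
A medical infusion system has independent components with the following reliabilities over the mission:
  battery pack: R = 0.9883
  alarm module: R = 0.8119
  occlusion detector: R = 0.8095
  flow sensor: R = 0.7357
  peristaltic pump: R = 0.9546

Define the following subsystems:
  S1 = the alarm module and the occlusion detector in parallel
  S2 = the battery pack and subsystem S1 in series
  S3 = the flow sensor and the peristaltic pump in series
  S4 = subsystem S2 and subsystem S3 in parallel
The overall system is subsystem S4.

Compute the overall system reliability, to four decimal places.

0.9860

Parallel (alarm module and occlusion detector): 1 − (1 − 0.811900)(1 − 0.809500) = 0.964167
Series (battery pack and [0.964167]): 0.988300 × 0.964167 = 0.952886
Series (flow sensor and peristaltic pump): 0.735700 × 0.954600 = 0.702299
Parallel ([0.952886] and [0.702299]): 1 − (1 − 0.952886)(1 − 0.702299) = 0.9860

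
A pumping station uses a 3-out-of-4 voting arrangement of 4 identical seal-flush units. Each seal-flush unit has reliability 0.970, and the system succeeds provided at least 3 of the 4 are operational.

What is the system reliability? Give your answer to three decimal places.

R = Σ_{i=3}^{4} C(4,i) p^i (1−p)^{4−i} with p = 0.970
C(4,3)·0.970^3·0.030^1 = 0.10952
C(4,4)·0.970^4·0.030^0 = 0.88529
Sum = 0.995

0.995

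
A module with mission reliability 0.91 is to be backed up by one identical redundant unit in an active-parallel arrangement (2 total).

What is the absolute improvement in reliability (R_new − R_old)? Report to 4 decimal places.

R_before = 0.91
R_after = 1 − (1 − 0.91)^2 = 0.9919
ΔR = 0.9919 − 0.91 = 0.0819

0.0819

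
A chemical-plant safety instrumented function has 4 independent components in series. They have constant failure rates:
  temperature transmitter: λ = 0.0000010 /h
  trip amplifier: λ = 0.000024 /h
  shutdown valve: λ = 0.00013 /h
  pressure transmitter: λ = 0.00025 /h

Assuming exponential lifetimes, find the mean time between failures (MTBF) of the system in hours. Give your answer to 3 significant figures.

2470

Series of exponential components: λ_sys = Σ λ_i
λ_sys = 0.0000010 + 0.000024 + 0.00013 + 0.00025 = 4.0500e-04 /h
MTBF = 1 / λ_sys = 2470 h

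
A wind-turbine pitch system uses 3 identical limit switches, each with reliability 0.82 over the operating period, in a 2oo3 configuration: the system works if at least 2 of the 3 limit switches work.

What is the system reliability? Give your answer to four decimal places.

R = Σ_{i=2}^{3} C(3,i) p^i (1−p)^{3−i} with p = 0.82
C(3,2)·0.82^2·0.18^1 = 0.363096
C(3,3)·0.82^3·0.18^0 = 0.551368
Sum = 0.9145

0.9145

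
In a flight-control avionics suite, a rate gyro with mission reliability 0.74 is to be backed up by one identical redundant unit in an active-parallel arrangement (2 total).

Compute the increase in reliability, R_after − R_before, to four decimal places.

0.1924

R_before = 0.74
R_after = 1 − (1 − 0.74)^2 = 0.9324
ΔR = 0.9324 − 0.74 = 0.1924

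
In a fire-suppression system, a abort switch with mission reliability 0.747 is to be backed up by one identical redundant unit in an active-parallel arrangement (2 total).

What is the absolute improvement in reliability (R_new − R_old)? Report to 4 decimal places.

0.1890

R_before = 0.747
R_after = 1 − (1 − 0.747)^2 = 0.9360
ΔR = 0.9360 − 0.747 = 0.1890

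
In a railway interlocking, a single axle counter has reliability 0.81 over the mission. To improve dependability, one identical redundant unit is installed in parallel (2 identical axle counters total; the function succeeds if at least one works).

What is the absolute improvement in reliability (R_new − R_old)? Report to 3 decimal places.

0.154

R_before = 0.81
R_after = 1 − (1 − 0.81)^2 = 0.964
ΔR = 0.964 − 0.81 = 0.154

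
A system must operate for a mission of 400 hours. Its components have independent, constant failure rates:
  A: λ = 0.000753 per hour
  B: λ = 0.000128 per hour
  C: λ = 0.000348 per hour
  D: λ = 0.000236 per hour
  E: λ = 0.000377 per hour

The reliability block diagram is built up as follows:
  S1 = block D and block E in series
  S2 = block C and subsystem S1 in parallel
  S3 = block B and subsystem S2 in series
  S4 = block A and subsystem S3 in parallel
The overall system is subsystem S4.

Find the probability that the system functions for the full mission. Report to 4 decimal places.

R(A) = exp(−0.000753 × 400) = 0.739930
R(B) = exp(−0.000128 × 400) = 0.950089
R(C) = exp(−0.000348 × 400) = 0.870054
R(D) = exp(−0.000236 × 400) = 0.909919
R(E) = exp(−0.000377 × 400) = 0.860020
Series (D and E): 0.909919 × 0.860020 = 0.782549
Parallel (C and [0.782549]): 1 − (1 − 0.870054)(1 − 0.782549) = 0.971743
Series (B and [0.971743]): 0.950089 × 0.971743 = 0.923242
Parallel (A and [0.923242]): 1 − (1 − 0.739930)(1 − 0.923242) = 0.9800

0.9800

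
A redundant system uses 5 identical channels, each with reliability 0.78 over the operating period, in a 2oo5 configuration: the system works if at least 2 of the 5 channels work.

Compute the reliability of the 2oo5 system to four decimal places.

0.9903

R = Σ_{i=2}^{5} C(5,i) p^i (1−p)^{5−i} with p = 0.78
C(5,2)·0.78^2·0.22^3 = 0.064782
C(5,3)·0.78^3·0.22^2 = 0.229683
C(5,4)·0.78^4·0.22^1 = 0.407166
C(5,5)·0.78^5·0.22^0 = 0.288717
Sum = 0.9903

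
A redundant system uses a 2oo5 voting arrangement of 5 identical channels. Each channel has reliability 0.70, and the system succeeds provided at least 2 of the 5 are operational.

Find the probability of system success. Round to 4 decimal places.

0.9692

R = Σ_{i=2}^{5} C(5,i) p^i (1−p)^{5−i} with p = 0.70
C(5,2)·0.70^2·0.30^3 = 0.132300
C(5,3)·0.70^3·0.30^2 = 0.308700
C(5,4)·0.70^4·0.30^1 = 0.360150
C(5,5)·0.70^5·0.30^0 = 0.168070
Sum = 0.9692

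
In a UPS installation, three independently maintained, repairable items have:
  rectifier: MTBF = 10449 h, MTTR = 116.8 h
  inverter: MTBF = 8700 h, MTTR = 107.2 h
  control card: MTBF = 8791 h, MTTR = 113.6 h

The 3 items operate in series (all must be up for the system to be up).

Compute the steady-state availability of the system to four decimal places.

0.9644

A(rectifier) = MTBF/(MTBF+MTTR) = 10449/(10449+116.8) = 0.988945
A(inverter) = MTBF/(MTBF+MTTR) = 8700/(8700+107.2) = 0.987828
A(control card) = MTBF/(MTBF+MTTR) = 8791/(8791+113.6) = 0.987243
Series availability: 0.988945 × 0.987828 × 0.987243 = 0.9644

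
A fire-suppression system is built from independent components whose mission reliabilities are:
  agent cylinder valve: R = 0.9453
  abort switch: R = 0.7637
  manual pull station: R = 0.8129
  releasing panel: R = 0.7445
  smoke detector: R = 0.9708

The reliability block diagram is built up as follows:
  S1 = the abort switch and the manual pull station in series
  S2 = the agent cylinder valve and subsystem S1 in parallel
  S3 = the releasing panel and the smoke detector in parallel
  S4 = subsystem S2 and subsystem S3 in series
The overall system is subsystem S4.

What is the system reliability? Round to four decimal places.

Series (abort switch and manual pull station): 0.763700 × 0.812900 = 0.620812
Parallel (agent cylinder valve and [0.620812]): 1 − (1 − 0.945300)(1 − 0.620812) = 0.979258
Parallel (releasing panel and smoke detector): 1 − (1 − 0.744500)(1 − 0.970800) = 0.992539
Series ([0.979258] and [0.992539]): 0.979258 × 0.992539 = 0.9720

0.9720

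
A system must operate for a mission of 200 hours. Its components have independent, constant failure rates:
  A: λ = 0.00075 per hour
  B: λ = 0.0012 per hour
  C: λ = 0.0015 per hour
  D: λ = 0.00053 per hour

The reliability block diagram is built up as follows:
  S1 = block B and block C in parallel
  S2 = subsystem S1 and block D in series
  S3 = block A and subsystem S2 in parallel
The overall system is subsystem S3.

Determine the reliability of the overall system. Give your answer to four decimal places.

R(A) = exp(−0.00075 × 200) = 0.860708
R(B) = exp(−0.0012 × 200) = 0.786628
R(C) = exp(−0.0015 × 200) = 0.740818
R(D) = exp(−0.00053 × 200) = 0.899425
Parallel (B and C): 1 − (1 − 0.786628)(1 − 0.740818) = 0.944698
Series ([0.944698] and D): 0.944698 × 0.899425 = 0.849685
Parallel (A and [0.849685]): 1 − (1 − 0.860708)(1 − 0.849685) = 0.9791

0.9791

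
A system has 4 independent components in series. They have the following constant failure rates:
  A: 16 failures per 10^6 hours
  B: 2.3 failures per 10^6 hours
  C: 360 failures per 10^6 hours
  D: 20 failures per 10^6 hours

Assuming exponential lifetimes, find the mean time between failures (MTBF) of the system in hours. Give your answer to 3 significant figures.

2510

Series of exponential components: λ_sys = Σ λ_i
λ_sys = 0.000016 + 0.0000023 + 0.00036 + 0.000020 = 3.9830e-04 /h
MTBF = 1 / λ_sys = 2510 h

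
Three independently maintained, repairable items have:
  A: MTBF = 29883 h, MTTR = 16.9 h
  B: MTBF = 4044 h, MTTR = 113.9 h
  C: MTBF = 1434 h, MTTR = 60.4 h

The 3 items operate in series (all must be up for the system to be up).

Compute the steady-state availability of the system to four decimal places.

A(A) = MTBF/(MTBF+MTTR) = 29883/(29883+16.9) = 0.999435
A(B) = MTBF/(MTBF+MTTR) = 4044/(4044+113.9) = 0.972606
A(C) = MTBF/(MTBF+MTTR) = 1434/(1434+60.4) = 0.959582
Series availability: 0.999435 × 0.972606 × 0.959582 = 0.9328

0.9328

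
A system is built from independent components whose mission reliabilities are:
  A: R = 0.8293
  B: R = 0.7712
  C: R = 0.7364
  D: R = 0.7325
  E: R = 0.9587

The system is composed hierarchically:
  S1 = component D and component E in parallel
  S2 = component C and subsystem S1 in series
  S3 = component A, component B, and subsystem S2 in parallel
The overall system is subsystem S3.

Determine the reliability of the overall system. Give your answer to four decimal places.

0.9894

Parallel (D and E): 1 − (1 − 0.732500)(1 − 0.958700) = 0.988952
Series (C and [0.988952]): 0.736400 × 0.988952 = 0.728264
Parallel (A, B, and [0.728264]): 1 − (1 − 0.829300)(1 − 0.771200)(1 − 0.728264) = 0.9894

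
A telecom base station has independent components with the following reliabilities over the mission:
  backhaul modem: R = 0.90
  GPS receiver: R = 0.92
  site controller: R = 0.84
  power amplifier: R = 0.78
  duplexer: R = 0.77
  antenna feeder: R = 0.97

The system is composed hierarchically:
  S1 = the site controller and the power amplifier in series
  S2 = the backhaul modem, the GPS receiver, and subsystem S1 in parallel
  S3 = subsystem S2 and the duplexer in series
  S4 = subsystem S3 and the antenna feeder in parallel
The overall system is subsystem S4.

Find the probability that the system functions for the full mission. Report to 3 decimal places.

Series (site controller and power amplifier): 0.84000 × 0.78000 = 0.65520
Parallel (backhaul modem, GPS receiver, and [0.65520]): 1 − (1 − 0.90000)(1 − 0.92000)(1 − 0.65520) = 0.99724
Series ([0.99724] and duplexer): 0.99724 × 0.77000 = 0.76787
Parallel ([0.76787] and antenna feeder): 1 − (1 − 0.76787)(1 − 0.97000) = 0.993

0.993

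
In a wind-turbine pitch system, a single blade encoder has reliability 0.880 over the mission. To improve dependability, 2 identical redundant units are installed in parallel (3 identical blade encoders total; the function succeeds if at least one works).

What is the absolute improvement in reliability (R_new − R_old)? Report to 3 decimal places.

0.118

R_before = 0.880
R_after = 1 − (1 − 0.880)^3 = 0.998
ΔR = 0.998 − 0.880 = 0.118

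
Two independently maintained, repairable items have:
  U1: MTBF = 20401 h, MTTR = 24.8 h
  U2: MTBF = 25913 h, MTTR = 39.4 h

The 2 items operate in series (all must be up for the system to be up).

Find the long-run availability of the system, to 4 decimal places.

0.9973

A(U1) = MTBF/(MTBF+MTTR) = 20401/(20401+24.8) = 0.998786
A(U2) = MTBF/(MTBF+MTTR) = 25913/(25913+39.4) = 0.998482
Series availability: 0.998786 × 0.998482 = 0.9973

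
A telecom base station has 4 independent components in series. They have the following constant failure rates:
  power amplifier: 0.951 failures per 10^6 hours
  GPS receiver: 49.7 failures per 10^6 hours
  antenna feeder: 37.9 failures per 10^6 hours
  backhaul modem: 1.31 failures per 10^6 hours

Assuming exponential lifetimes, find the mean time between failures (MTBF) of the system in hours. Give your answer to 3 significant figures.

11100

Series of exponential components: λ_sys = Σ λ_i
λ_sys = 0.000000951 + 0.0000497 + 0.0000379 + 0.00000131 = 8.9861e-05 /h
MTBF = 1 / λ_sys = 11100 h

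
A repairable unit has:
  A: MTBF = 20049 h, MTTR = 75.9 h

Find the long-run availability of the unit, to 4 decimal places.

A(A) = MTBF/(MTBF+MTTR) = 20049/(20049+75.9) = 0.9962

0.9962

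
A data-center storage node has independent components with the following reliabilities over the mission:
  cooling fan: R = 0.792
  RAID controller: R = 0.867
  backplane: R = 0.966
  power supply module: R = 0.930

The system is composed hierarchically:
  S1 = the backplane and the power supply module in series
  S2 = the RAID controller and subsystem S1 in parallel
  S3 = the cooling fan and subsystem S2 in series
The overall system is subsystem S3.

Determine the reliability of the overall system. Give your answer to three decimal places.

0.781

Series (backplane and power supply module): 0.96600 × 0.93000 = 0.89838
Parallel (RAID controller and [0.89838]): 1 − (1 − 0.86700)(1 − 0.89838) = 0.98648
Series (cooling fan and [0.98648]): 0.79200 × 0.98648 = 0.781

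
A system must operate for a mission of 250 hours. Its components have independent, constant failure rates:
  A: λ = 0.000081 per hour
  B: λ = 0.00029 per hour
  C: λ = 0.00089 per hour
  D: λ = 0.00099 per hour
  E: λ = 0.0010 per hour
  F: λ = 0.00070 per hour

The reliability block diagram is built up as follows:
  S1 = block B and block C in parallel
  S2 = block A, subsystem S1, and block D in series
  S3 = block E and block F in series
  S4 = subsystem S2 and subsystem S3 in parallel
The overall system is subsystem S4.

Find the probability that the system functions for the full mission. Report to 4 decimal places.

R(A) = exp(−0.000081 × 250) = 0.979954
R(B) = exp(−0.00029 × 250) = 0.930066
R(C) = exp(−0.00089 × 250) = 0.800515
R(D) = exp(−0.00099 × 250) = 0.780750
R(E) = exp(−0.0010 × 250) = 0.778801
R(F) = exp(−0.00070 × 250) = 0.839457
Parallel (B and C): 1 − (1 − 0.930066)(1 − 0.800515) = 0.986049
Series (A, [0.986049], and D): 0.979954 × 0.986049 × 0.780750 = 0.754425
Series (E and F): 0.778801 × 0.839457 = 0.653770
Parallel ([0.754425] and [0.653770]): 1 − (1 − 0.754425)(1 − 0.653770) = 0.9150

0.9150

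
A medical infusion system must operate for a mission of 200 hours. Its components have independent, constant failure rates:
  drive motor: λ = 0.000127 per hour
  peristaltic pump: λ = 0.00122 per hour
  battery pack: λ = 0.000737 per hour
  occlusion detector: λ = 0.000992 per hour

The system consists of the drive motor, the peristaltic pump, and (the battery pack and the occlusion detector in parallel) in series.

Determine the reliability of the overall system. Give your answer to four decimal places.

0.7450

R(drive motor) = exp(−0.000127 × 200) = 0.974920
R(peristaltic pump) = exp(−0.00122 × 200) = 0.783488
R(battery pack) = exp(−0.000737 × 200) = 0.862949
R(occlusion detector) = exp(−0.000992 × 200) = 0.820042
Parallel (battery pack and occlusion detector): 1 − (1 − 0.862949)(1 − 0.820042) = 0.975337
Series (drive motor, peristaltic pump, and [0.975337]): 0.974920 × 0.783488 × 0.975337 = 0.7450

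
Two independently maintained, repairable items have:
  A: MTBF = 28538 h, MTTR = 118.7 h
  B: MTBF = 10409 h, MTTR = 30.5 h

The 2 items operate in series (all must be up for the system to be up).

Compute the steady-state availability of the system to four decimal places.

A(A) = MTBF/(MTBF+MTTR) = 28538/(28538+118.7) = 0.995858
A(B) = MTBF/(MTBF+MTTR) = 10409/(10409+30.5) = 0.997078
Series availability: 0.995858 × 0.997078 = 0.9929

0.9929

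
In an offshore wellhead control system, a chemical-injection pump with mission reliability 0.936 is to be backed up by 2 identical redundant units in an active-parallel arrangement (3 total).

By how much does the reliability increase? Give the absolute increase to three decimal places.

R_before = 0.936
R_after = 1 − (1 − 0.936)^3 = 1.000
ΔR = 1.000 − 0.936 = 0.064

0.064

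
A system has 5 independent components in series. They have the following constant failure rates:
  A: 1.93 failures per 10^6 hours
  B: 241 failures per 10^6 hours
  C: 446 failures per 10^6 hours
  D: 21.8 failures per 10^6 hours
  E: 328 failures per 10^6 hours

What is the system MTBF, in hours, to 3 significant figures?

Series of exponential components: λ_sys = Σ λ_i
λ_sys = 0.00000193 + 0.000241 + 0.000446 + 0.0000218 + 0.000328 = 1.0387e-03 /h
MTBF = 1 / λ_sys = 963 h

963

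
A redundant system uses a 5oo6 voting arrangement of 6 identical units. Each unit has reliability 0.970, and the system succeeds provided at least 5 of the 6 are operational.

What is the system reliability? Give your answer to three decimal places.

R = Σ_{i=5}^{6} C(6,i) p^i (1−p)^{6−i} with p = 0.970
C(6,5)·0.970^5·0.030^1 = 0.15457
C(6,6)·0.970^6·0.030^0 = 0.83297
Sum = 0.988

0.988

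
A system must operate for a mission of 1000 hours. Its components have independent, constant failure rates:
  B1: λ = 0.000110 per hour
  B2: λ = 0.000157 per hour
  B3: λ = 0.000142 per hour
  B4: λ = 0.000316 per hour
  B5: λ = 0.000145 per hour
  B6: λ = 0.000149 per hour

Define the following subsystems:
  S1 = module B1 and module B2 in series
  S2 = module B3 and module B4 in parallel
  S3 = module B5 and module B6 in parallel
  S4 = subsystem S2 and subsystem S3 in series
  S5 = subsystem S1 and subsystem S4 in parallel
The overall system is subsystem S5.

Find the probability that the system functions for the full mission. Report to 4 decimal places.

0.9874

R(B1) = exp(−0.000110 × 1000) = 0.895834
R(B2) = exp(−0.000157 × 1000) = 0.854704
R(B3) = exp(−0.000142 × 1000) = 0.867621
R(B4) = exp(−0.000316 × 1000) = 0.729059
R(B5) = exp(−0.000145 × 1000) = 0.865022
R(B6) = exp(−0.000149 × 1000) = 0.861569
Series (B1 and B2): 0.895834 × 0.854704 = 0.765673
Parallel (B3 and B4): 1 − (1 − 0.867621)(1 − 0.729059) = 0.964133
Parallel (B5 and B6): 1 − (1 − 0.865022)(1 − 0.861569) = 0.981315
Series ([0.964133] and [0.981315]): 0.964133 × 0.981315 = 0.946118
Parallel ([0.765673] and [0.946118]): 1 − (1 − 0.765673)(1 − 0.946118) = 0.9874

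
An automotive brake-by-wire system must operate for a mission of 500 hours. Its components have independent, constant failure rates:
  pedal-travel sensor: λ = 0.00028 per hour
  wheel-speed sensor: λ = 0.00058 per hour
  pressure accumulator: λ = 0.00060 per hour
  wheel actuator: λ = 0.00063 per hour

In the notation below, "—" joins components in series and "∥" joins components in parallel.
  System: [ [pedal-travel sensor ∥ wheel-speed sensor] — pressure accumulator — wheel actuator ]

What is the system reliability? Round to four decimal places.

R(pedal-travel sensor) = exp(−0.00028 × 500) = 0.869358
R(wheel-speed sensor) = exp(−0.00058 × 500) = 0.748264
R(pressure accumulator) = exp(−0.00060 × 500) = 0.740818
R(wheel actuator) = exp(−0.00063 × 500) = 0.729789
Parallel (pedal-travel sensor and wheel-speed sensor): 1 − (1 − 0.869358)(1 − 0.748264) = 0.967113
Series ([0.967113], pressure accumulator, and wheel actuator): 0.967113 × 0.740818 × 0.729789 = 0.5229

0.5229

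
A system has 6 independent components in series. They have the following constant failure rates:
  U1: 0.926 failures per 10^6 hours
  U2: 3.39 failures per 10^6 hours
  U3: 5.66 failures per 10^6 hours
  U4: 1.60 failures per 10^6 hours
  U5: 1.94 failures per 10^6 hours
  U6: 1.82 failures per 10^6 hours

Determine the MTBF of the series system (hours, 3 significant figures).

65200

Series of exponential components: λ_sys = Σ λ_i
λ_sys = 0.000000926 + 0.00000339 + 0.00000566 + 0.00000160 + 0.00000194 + 0.00000182 = 1.5336e-05 /h
MTBF = 1 / λ_sys = 65200 h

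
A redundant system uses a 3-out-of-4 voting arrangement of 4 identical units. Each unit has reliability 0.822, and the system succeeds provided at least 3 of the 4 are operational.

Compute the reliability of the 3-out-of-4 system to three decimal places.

0.852

R = Σ_{i=3}^{4} C(4,i) p^i (1−p)^{4−i} with p = 0.822
C(4,3)·0.822^3·0.178^1 = 0.39545
C(4,4)·0.822^4·0.178^0 = 0.45655
Sum = 0.852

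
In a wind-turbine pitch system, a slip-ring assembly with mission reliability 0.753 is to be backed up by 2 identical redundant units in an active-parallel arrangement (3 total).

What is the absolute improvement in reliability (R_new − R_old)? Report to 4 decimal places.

R_before = 0.753
R_after = 1 − (1 − 0.753)^3 = 0.9849
ΔR = 0.9849 − 0.753 = 0.2319

0.2319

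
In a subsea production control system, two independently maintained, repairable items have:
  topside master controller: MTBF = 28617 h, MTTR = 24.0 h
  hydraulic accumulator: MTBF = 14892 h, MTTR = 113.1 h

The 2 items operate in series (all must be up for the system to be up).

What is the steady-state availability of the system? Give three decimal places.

A(topside master controller) = MTBF/(MTBF+MTTR) = 28617/(28617+24.0) = 0.999162
A(hydraulic accumulator) = MTBF/(MTBF+MTTR) = 14892/(14892+113.1) = 0.992463
Series availability: 0.999162 × 0.992463 = 0.992

0.992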